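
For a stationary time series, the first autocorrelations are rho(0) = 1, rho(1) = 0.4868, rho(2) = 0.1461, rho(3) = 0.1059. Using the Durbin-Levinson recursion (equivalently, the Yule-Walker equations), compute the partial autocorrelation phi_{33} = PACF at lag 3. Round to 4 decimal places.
\phi_{33} = 0.1121

The PACF at lag k is phi_{kk}, the last component of the solution
to the Yule-Walker system G_k phi = r_k where
  (G_k)_{ij} = rho(|i - j|), (r_k)_i = rho(i), i,j = 1..k.
Equivalently, Durbin-Levinson gives phi_{kk} iteratively:
  phi_{11} = rho(1)
  phi_{kk} = [rho(k) - sum_{j=1..k-1} phi_{k-1,j} rho(k-j)]
            / [1 - sum_{j=1..k-1} phi_{k-1,j} rho(j)],
  phi_{k,j} = phi_{k-1,j} - phi_{kk} phi_{k-1,k-j},  j = 1..k-1.
Step k = 1:
  phi_11 = rho(1) = 0.4868.
Step k = 2:
  phi_22 = [rho(2) - phi_11 rho(1)] / [1 - phi_11 rho(1)] = [0.1461 - (0.4868)(0.4868)] / [1 - (0.4868)(0.4868)]
         = -0.09087424 / 0.76302576 = -0.119097.
  Update: phi_21 = phi_11 - phi_22 phi_11 = 0.4868 - (-0.119097)(0.4868) = 0.544777.
Step k = 3:
  phi_33 = [rho(3) - phi_21 rho(2) - phi_22 rho(1)] / [1 - phi_21 rho(1) - phi_22 rho(2)]
    numerator   = 0.1059 - (0.544777)(0.1461) - (-0.119097)(0.4868) = 0.08428467
    denominator = 1 - (0.544777)(0.4868) - (-0.119097)(0.1461) = 0.75220289
  phi_33 = 0.08428467 / 0.75220289 = 0.1121.
Therefore phi_{33} = 0.1121.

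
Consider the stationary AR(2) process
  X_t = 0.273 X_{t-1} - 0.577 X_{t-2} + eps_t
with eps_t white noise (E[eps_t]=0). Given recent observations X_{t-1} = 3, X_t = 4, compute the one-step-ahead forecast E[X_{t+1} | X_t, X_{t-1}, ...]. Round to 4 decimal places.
E[X_{t+1} \mid \mathcal F_t] = -0.6390

For an AR(p) model X_t = c + sum_i phi_i X_{t-i} + eps_t, the
one-step-ahead conditional mean is
  E[X_{t+1} | X_t, ...] = c + sum_i phi_i X_{t+1-i}.
Substitute known values:
  E[X_{t+1} | ...] = (0.273) * (4) + (-0.577) * (3)
                   = -0.6390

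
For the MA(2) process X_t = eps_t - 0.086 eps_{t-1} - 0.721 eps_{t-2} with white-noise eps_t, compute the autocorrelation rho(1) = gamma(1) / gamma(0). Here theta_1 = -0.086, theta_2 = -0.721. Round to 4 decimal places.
\rho(1) = -0.0157

For an MA(q) process with theta_0 = 1, the autocovariance is
  gamma(k) = sigma^2 * sum_{i=0..q-k} theta_i * theta_{i+k},
and rho(k) = gamma(k) / gamma(0). Sigma^2 cancels.
  numerator   = (1)*(-0.086) + (-0.086)*(-0.721) = -0.023994.
  denominator = (1)^2 + (-0.086)^2 + (-0.721)^2 = 1.527237.
  rho(1) = -0.023994 / 1.527237 = -0.0157.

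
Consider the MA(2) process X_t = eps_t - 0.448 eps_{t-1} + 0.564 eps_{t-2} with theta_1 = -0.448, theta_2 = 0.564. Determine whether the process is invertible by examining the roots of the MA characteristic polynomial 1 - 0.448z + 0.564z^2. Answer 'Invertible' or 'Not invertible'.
\text{Invertible}

The MA(q) characteristic polynomial is P(z) = 1 - 0.448z + 0.564z^2.
Invertibility requires all roots to lie outside the unit circle, i.e. |z| > 1 for every root.
Set 1 + (-0.448) z + (0.564) z^2 = 0, i.e. a z^2 + b z + c = 0 with a = 0.564, b = -0.448, c = 1.
Discriminant D = b^2 - 4ac = (-0.448)^2 - 4*(0.564)*1 = 0.200704 - (2.256) = -2.055296.
D < 0, so the roots are the complex-conjugate pair z = (-b +/- i sqrt(-D)) / (2a) = 0.3972 +/- 1.2709i.
For a conjugate pair |z|^2 = z * conj(z) = (product of roots) = c/a = 1/(0.564) = 1.77305, so |z| = sqrt(1.77305) = 1.3316 for both roots.
Moduli of all roots: 1.3316, 1.3316.
All moduli strictly greater than 1? Yes.
Verdict: Invertible.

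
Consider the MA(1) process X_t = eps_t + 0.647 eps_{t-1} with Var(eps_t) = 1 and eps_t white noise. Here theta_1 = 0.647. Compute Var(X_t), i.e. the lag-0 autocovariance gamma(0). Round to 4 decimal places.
\gamma(0) = 1.4186

For an MA(q) process X_t = eps_t + sum_i theta_i eps_{t-i} with
Var(eps_t) = sigma^2, the variance is
  gamma(0) = sigma^2 * (1 + sum_i theta_i^2).
  sum_i theta_i^2 = (0.647)^2 = 0.418609.
  gamma(0) = 1 * (1 + 0.418609) = 1 * 1.418609 = 1.418609, which rounds to 1.4186.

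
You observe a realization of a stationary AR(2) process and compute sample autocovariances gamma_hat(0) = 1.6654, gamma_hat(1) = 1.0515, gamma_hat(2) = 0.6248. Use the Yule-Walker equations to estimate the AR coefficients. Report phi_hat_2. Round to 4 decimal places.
\hat\phi_{2} = -0.0390

The Yule-Walker equations for an AR(p) process read, in matrix form,
  Gamma_p phi = r_p,   with   (Gamma_p)_{ij} = gamma(|i - j|),
                       (r_p)_i = gamma(i),   i,j = 1..p.
Substitute the sample gammas (Toeplitz matrix and right-hand side of size 2):
  Gamma_p = [[1.6654, 1.0515], [1.0515, 1.6654]]
  r_p     = [1.0515, 0.6248]
Written out:
  1.6654 phi_1 + 1.0515 phi_2 = 1.0515
  1.0515 phi_1 + 1.6654 phi_2 = 0.6248
Solve by Cramer's rule:
  det = gamma(0)^2 - gamma(1)^2 = (1.6654)^2 - (1.0515)^2 = 2.77355716 - 1.10565225 = 1.66790491
  phi_hat_1 = [gamma(1) gamma(0) - gamma(1) gamma(2)] / det = [(1.0515)(1.6654) - (1.0515)(0.6248)] / 1.66790491 = 1.0941909 / 1.66790491 = 0.656
  phi_hat_2 = [gamma(0) gamma(2) - gamma(1)^2] / det = [(1.6654)(0.6248) - (1.0515)^2] / 1.66790491 = -0.06511033 / 1.66790491 = -0.039
So phi_hat = [0.6560, -0.0390].
Therefore phi_hat_2 = -0.0390.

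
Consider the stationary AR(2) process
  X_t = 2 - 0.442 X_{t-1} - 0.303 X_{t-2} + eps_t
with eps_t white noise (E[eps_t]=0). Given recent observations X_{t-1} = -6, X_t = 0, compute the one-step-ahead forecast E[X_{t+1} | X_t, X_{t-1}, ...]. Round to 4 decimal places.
E[X_{t+1} \mid \mathcal F_t] = 3.8180

For an AR(p) model X_t = c + sum_i phi_i X_{t-i} + eps_t, the
one-step-ahead conditional mean is
  E[X_{t+1} | X_t, ...] = c + sum_i phi_i X_{t+1-i}.
Substitute known values:
  E[X_{t+1} | ...] = 2 + (-0.442) * (0) + (-0.303) * (-6)
                   = 3.8180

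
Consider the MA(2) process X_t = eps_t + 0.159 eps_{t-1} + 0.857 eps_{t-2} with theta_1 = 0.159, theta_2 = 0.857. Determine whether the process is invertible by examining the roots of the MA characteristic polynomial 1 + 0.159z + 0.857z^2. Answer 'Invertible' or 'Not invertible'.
\text{Invertible}

The MA(q) characteristic polynomial is P(z) = 1 + 0.159z + 0.857z^2.
Invertibility requires all roots to lie outside the unit circle, i.e. |z| > 1 for every root.
Set 1 + (0.159) z + (0.857) z^2 = 0, i.e. a z^2 + b z + c = 0 with a = 0.857, b = 0.159, c = 1.
Discriminant D = b^2 - 4ac = (0.159)^2 - 4*(0.857)*1 = 0.025281 - (3.428) = -3.402719.
D < 0, so the roots are the complex-conjugate pair z = (-b +/- i sqrt(-D)) / (2a) = -0.0928 +/- 1.0762i.
For a conjugate pair |z|^2 = z * conj(z) = (product of roots) = c/a = 1/(0.857) = 1.166861, so |z| = sqrt(1.166861) = 1.0802 for both roots.
Moduli of all roots: 1.0802, 1.0802.
All moduli strictly greater than 1? Yes.
Verdict: Invertible.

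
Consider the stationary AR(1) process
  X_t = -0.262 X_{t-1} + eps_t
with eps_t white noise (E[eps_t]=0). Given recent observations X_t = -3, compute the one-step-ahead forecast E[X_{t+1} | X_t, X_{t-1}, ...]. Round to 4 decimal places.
E[X_{t+1} \mid \mathcal F_t] = 0.7860

For an AR(p) model X_t = c + sum_i phi_i X_{t-i} + eps_t, the
one-step-ahead conditional mean is
  E[X_{t+1} | X_t, ...] = c + sum_i phi_i X_{t+1-i}.
Substitute known values:
  E[X_{t+1} | ...] = (-0.262) * (-3)
                   = 0.7860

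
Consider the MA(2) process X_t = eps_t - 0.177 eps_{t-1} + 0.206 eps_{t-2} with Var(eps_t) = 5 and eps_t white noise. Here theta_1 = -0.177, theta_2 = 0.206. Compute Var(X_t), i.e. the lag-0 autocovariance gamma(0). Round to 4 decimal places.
\gamma(0) = 5.3688

For an MA(q) process X_t = eps_t + sum_i theta_i eps_{t-i} with
Var(eps_t) = sigma^2, the variance is
  gamma(0) = sigma^2 * (1 + sum_i theta_i^2).
  sum_i theta_i^2 = (-0.177)^2 + (0.206)^2 = 0.031329 + 0.042436 = 0.073765.
  gamma(0) = 5 * (1 + 0.073765) = 5 * 1.073765 = 5.368825, which rounds to 5.3688.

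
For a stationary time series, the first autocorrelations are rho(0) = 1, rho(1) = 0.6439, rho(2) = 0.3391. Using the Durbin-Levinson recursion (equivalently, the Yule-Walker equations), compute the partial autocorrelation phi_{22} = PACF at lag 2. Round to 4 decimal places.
\phi_{22} = -0.1290

The PACF at lag k is phi_{kk}, the last component of the solution
to the Yule-Walker system G_k phi = r_k where
  (G_k)_{ij} = rho(|i - j|), (r_k)_i = rho(i), i,j = 1..k.
Equivalently, Durbin-Levinson gives phi_{kk} iteratively:
  phi_{11} = rho(1)
  phi_{kk} = [rho(k) - sum_{j=1..k-1} phi_{k-1,j} rho(k-j)]
            / [1 - sum_{j=1..k-1} phi_{k-1,j} rho(j)],
  phi_{k,j} = phi_{k-1,j} - phi_{kk} phi_{k-1,k-j},  j = 1..k-1.
Step k = 1:
  phi_11 = rho(1) = 0.6439.
Step k = 2:
  phi_22 = [rho(2) - phi_11 rho(1)] / [1 - phi_11 rho(1)] = [0.3391 - (0.6439)(0.6439)] / [1 - (0.6439)(0.6439)]
         = -0.07550721 / 0.58539279 = -0.129.
Therefore phi_{22} = -0.1290.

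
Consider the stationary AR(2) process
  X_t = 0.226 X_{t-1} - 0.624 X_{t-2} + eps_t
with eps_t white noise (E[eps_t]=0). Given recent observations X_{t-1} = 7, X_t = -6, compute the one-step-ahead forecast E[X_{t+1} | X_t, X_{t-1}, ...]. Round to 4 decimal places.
E[X_{t+1} \mid \mathcal F_t] = -5.7240

For an AR(p) model X_t = c + sum_i phi_i X_{t-i} + eps_t, the
one-step-ahead conditional mean is
  E[X_{t+1} | X_t, ...] = c + sum_i phi_i X_{t+1-i}.
Substitute known values:
  E[X_{t+1} | ...] = (0.226) * (-6) + (-0.624) * (7)
                   = -5.7240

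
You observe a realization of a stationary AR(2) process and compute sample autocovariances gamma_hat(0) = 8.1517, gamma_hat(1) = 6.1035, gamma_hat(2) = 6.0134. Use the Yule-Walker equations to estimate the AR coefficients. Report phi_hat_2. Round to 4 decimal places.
\hat\phi_{2} = 0.4030

The Yule-Walker equations for an AR(p) process read, in matrix form,
  Gamma_p phi = r_p,   with   (Gamma_p)_{ij} = gamma(|i - j|),
                       (r_p)_i = gamma(i),   i,j = 1..p.
Substitute the sample gammas (Toeplitz matrix and right-hand side of size 2):
  Gamma_p = [[8.1517, 6.1035], [6.1035, 8.1517]]
  r_p     = [6.1035, 6.0134]
Written out:
  8.1517 phi_1 + 6.1035 phi_2 = 6.1035
  6.1035 phi_1 + 8.1517 phi_2 = 6.0134
Solve by Cramer's rule:
  det = gamma(0)^2 - gamma(1)^2 = (8.1517)^2 - (6.1035)^2 = 66.45021289 - 37.25271225 = 29.19750064
  phi_hat_1 = [gamma(1) gamma(0) - gamma(1) gamma(2)] / det = [(6.1035)(8.1517) - (6.1035)(6.0134)] / 29.19750064 = 13.05111405 / 29.19750064 = 0.447
  phi_hat_2 = [gamma(0) gamma(2) - gamma(1)^2] / det = [(8.1517)(6.0134) - (6.1035)^2] / 29.19750064 = 11.76672053 / 29.19750064 = 0.403
So phi_hat = [0.4470, 0.4030].
Therefore phi_hat_2 = 0.4030.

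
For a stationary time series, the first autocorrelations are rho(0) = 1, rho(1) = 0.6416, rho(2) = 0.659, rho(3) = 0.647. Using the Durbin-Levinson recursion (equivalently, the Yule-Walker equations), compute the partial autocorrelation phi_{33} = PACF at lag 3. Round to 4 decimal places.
\phi_{33} = 0.2729

The PACF at lag k is phi_{kk}, the last component of the solution
to the Yule-Walker system G_k phi = r_k where
  (G_k)_{ij} = rho(|i - j|), (r_k)_i = rho(i), i,j = 1..k.
Equivalently, Durbin-Levinson gives phi_{kk} iteratively:
  phi_{11} = rho(1)
  phi_{kk} = [rho(k) - sum_{j=1..k-1} phi_{k-1,j} rho(k-j)]
            / [1 - sum_{j=1..k-1} phi_{k-1,j} rho(j)],
  phi_{k,j} = phi_{k-1,j} - phi_{kk} phi_{k-1,k-j},  j = 1..k-1.
Step k = 1:
  phi_11 = rho(1) = 0.6416.
Step k = 2:
  phi_22 = [rho(2) - phi_11 rho(1)] / [1 - phi_11 rho(1)] = [0.659 - (0.6416)(0.6416)] / [1 - (0.6416)(0.6416)]
         = 0.24734944 / 0.58834944 = 0.420412.
  Update: phi_21 = phi_11 - phi_22 phi_11 = 0.6416 - (0.420412)(0.6416) = 0.371863.
Step k = 3:
  phi_33 = [rho(3) - phi_21 rho(2) - phi_22 rho(1)] / [1 - phi_21 rho(1) - phi_22 rho(2)]
    numerator   = 0.647 - (0.371863)(0.659) - (0.420412)(0.6416) = 0.13220541
    denominator = 1 - (0.371863)(0.6416) - (0.420412)(0.659) = 0.48436065
  phi_33 = 0.13220541 / 0.48436065 = 0.2729.
Therefore phi_{33} = 0.2729.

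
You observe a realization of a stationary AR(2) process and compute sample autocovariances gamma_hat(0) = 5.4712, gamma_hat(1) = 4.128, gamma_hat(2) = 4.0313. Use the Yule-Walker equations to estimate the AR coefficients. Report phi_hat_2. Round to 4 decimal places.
\hat\phi_{2} = 0.3890

The Yule-Walker equations for an AR(p) process read, in matrix form,
  Gamma_p phi = r_p,   with   (Gamma_p)_{ij} = gamma(|i - j|),
                       (r_p)_i = gamma(i),   i,j = 1..p.
Substitute the sample gammas (Toeplitz matrix and right-hand side of size 2):
  Gamma_p = [[5.4712, 4.128], [4.128, 5.4712]]
  r_p     = [4.128, 4.0313]
Written out:
  5.4712 phi_1 + 4.128 phi_2 = 4.128
  4.128 phi_1 + 5.4712 phi_2 = 4.0313
Solve by Cramer's rule:
  det = gamma(0)^2 - gamma(1)^2 = (5.4712)^2 - (4.128)^2 = 29.93402944 - 17.040384 = 12.89364544
  phi_hat_1 = [gamma(1) gamma(0) - gamma(1) gamma(2)] / det = [(4.128)(5.4712) - (4.128)(4.0313)] / 12.89364544 = 5.9439072 / 12.89364544 = 0.461
  phi_hat_2 = [gamma(0) gamma(2) - gamma(1)^2] / det = [(5.4712)(4.0313) - (4.128)^2] / 12.89364544 = 5.01566456 / 12.89364544 = 0.389
So phi_hat = [0.4610, 0.3890].
Therefore phi_hat_2 = 0.3890.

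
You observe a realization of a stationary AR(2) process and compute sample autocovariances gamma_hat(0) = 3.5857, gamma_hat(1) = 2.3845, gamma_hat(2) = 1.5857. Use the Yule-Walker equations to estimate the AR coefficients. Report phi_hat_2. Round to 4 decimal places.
\hat\phi_{2} = 0.0000

The Yule-Walker equations for an AR(p) process read, in matrix form,
  Gamma_p phi = r_p,   with   (Gamma_p)_{ij} = gamma(|i - j|),
                       (r_p)_i = gamma(i),   i,j = 1..p.
Substitute the sample gammas (Toeplitz matrix and right-hand side of size 2):
  Gamma_p = [[3.5857, 2.3845], [2.3845, 3.5857]]
  r_p     = [2.3845, 1.5857]
Written out:
  3.5857 phi_1 + 2.3845 phi_2 = 2.3845
  2.3845 phi_1 + 3.5857 phi_2 = 1.5857
Solve by Cramer's rule:
  det = gamma(0)^2 - gamma(1)^2 = (3.5857)^2 - (2.3845)^2 = 12.85724449 - 5.68584025 = 7.17140424
  phi_hat_1 = [gamma(1) gamma(0) - gamma(1) gamma(2)] / det = [(2.3845)(3.5857) - (2.3845)(1.5857)] / 7.17140424 = 4.769 / 7.17140424 = 0.665
  phi_hat_2 = [gamma(0) gamma(2) - gamma(1)^2] / det = [(3.5857)(1.5857) - (2.3845)^2] / 7.17140424 = 0.00000424 / 7.17140424 = 0
So phi_hat = [0.6650, 0.0000].
Therefore phi_hat_2 = 0.0000.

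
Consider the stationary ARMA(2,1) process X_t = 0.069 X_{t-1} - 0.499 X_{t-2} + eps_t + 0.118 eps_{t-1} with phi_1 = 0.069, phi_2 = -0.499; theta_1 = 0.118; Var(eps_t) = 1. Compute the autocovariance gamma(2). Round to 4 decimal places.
\gamma(2) = -0.6726

Multiply the model equation by X_{t-k} and take expectations. With theta_0 = psi_0 = 1 and psi_j the MA(infinity) weights, this gives
  gamma(k) - sum_i phi_i gamma(k-i) = c_k,
  c_k = sigma^2 * sum_{j=k..q} theta_j psi_{j-k}   (c_k = 0 for k > q),
using gamma(-m) = gamma(m).
psi-weights needed (psi_j = theta_j + sum_i phi_i psi_{j-i}):
  psi_1 = theta_1 + phi_1 = 0.118 + (0.069) = 0.187
Right-hand sides:
  c_0 = sigma^2 (1 + theta_1 psi_1) = 1 * (1 + (0.118)(0.187)) = 1 * 1.022066 = 1.022066
  c_1 = sigma^2 theta_1 = 1 * (0.118) = 0.118
  c_2 = 0
Equations for k = 0, 1, 2 (AR order 2, c_2 = 0):
  (E0) gamma(0) = phi_1 gamma(1) + phi_2 gamma(2) + c_0
  (E1) gamma(1) = phi_1 gamma(0) + phi_2 gamma(1) + c_1
  (E2) gamma(2) = phi_1 gamma(1) + phi_2 gamma(0)
From (E1): gamma(1) = A gamma(0) + B with
  A = phi_1 / (1 - phi_2) = 0.069 / 1.499 = 0.046031,   B = c_1 / (1 - phi_2) = 0.118 / 1.499 = 0.078719.
Insert (E2) into (E0): gamma(0) (1 - phi_2^2) = phi_1 (1 + phi_2) gamma(1) + c_0.
  phi_1 (1 + phi_2) = (0.069)(0.501) = 0.034569,   1 - phi_2^2 = 0.750999.
Replace gamma(1) by A gamma(0) + B and collect gamma(0):
  gamma(0) [0.750999 - (0.034569)(0.046031)] = (0.034569)(0.078719) + 1.022066
  gamma(0) * 0.749408 = 1.024787
  gamma(0) = 1.024787 / 0.749408 = 1.367463.
  gamma(1) = A gamma(0) + B = (0.046031)(1.367463) + (0.078719) = 0.141664.
  gamma(2) = phi_1 gamma(1) + phi_2 gamma(0) = (0.069)(0.141664) + (-0.499)(1.367463) = -0.672589.
Therefore gamma(2) = -0.6726 (to 4 decimal places).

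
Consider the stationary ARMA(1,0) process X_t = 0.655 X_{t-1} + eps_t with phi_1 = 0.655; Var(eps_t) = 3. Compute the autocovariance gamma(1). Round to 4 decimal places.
\gamma(1) = 3.4415

Multiply the model equation by X_{t-k} and take expectations. With theta_0 = psi_0 = 1 and psi_j the MA(infinity) weights, this gives
  gamma(k) - sum_i phi_i gamma(k-i) = c_k,
  c_k = sigma^2 * sum_{j=k..q} theta_j psi_{j-k}   (c_k = 0 for k > q),
using gamma(-m) = gamma(m).
Pure AR (q = 0): c_0 = sigma^2 = 3, c_k = 0 for k >= 1.
Equations for k = 0 and k = 1 (AR order 1):
  gamma(0) = phi_1 gamma(1) + c_0
  gamma(1) = phi_1 gamma(0) + c_1
Substituting the second into the first: gamma(0) (1 - phi_1^2) = c_0 + phi_1 c_1, so
  gamma(0) = c_0 / (1 - phi_1^2) = 3 / (1 - (0.655)^2) = 3 / 0.570975 = 5.25417.
  gamma(1) = phi_1 gamma(0) = (0.655)(5.25417) = 3.441482.
Therefore gamma(1) = 3.4415 (to 4 decimal places).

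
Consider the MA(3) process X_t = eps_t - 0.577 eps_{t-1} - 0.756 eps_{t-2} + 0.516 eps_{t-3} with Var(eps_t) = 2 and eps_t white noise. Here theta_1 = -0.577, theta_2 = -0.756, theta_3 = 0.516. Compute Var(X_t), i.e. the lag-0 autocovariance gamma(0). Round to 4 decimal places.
\gamma(0) = 4.3414

For an MA(q) process X_t = eps_t + sum_i theta_i eps_{t-i} with
Var(eps_t) = sigma^2, the variance is
  gamma(0) = sigma^2 * (1 + sum_i theta_i^2).
  sum_i theta_i^2 = (-0.577)^2 + (-0.756)^2 + (0.516)^2 = 0.332929 + 0.571536 + 0.266256 = 1.170721.
  gamma(0) = 2 * (1 + 1.170721) = 2 * 2.170721 = 4.341442, which rounds to 4.3414.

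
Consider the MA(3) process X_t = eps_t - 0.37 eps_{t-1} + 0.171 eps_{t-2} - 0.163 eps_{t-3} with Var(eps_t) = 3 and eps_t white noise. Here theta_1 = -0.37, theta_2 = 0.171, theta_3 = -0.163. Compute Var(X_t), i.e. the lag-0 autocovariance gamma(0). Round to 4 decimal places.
\gamma(0) = 3.5781

For an MA(q) process X_t = eps_t + sum_i theta_i eps_{t-i} with
Var(eps_t) = sigma^2, the variance is
  gamma(0) = sigma^2 * (1 + sum_i theta_i^2).
  sum_i theta_i^2 = (-0.37)^2 + (0.171)^2 + (-0.163)^2 = 0.1369 + 0.029241 + 0.026569 = 0.19271.
  gamma(0) = 3 * (1 + 0.19271) = 3 * 1.19271 = 3.57813, which rounds to 3.5781.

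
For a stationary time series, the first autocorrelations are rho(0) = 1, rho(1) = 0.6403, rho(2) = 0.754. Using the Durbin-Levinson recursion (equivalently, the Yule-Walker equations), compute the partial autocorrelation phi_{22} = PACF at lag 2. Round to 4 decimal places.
\phi_{22} = 0.5831

The PACF at lag k is phi_{kk}, the last component of the solution
to the Yule-Walker system G_k phi = r_k where
  (G_k)_{ij} = rho(|i - j|), (r_k)_i = rho(i), i,j = 1..k.
Equivalently, Durbin-Levinson gives phi_{kk} iteratively:
  phi_{11} = rho(1)
  phi_{kk} = [rho(k) - sum_{j=1..k-1} phi_{k-1,j} rho(k-j)]
            / [1 - sum_{j=1..k-1} phi_{k-1,j} rho(j)],
  phi_{k,j} = phi_{k-1,j} - phi_{kk} phi_{k-1,k-j},  j = 1..k-1.
Step k = 1:
  phi_11 = rho(1) = 0.6403.
Step k = 2:
  phi_22 = [rho(2) - phi_11 rho(1)] / [1 - phi_11 rho(1)] = [0.754 - (0.6403)(0.6403)] / [1 - (0.6403)(0.6403)]
         = 0.34401591 / 0.59001591 = 0.5831.
Therefore phi_{22} = 0.5831.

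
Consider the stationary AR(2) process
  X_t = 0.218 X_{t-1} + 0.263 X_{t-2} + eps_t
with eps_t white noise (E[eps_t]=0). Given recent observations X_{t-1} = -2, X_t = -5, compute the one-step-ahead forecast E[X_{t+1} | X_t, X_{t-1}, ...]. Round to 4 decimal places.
E[X_{t+1} \mid \mathcal F_t] = -1.6160

For an AR(p) model X_t = c + sum_i phi_i X_{t-i} + eps_t, the
one-step-ahead conditional mean is
  E[X_{t+1} | X_t, ...] = c + sum_i phi_i X_{t+1-i}.
Substitute known values:
  E[X_{t+1} | ...] = (0.218) * (-5) + (0.263) * (-2)
                   = -1.6160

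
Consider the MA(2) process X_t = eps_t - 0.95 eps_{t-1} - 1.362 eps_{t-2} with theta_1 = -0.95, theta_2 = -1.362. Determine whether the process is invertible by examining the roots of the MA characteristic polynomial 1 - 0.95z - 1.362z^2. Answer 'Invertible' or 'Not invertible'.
\text{Not invertible}

The MA(q) characteristic polynomial is P(z) = 1 - 0.95z - 1.362z^2.
Invertibility requires all roots to lie outside the unit circle, i.e. |z| > 1 for every root.
Set 1 + (-0.95) z + (-1.362) z^2 = 0, i.e. a z^2 + b z + c = 0 with a = -1.362, b = -0.95, c = 1.
Discriminant D = b^2 - 4ac = (-0.95)^2 - 4*(-1.362)*1 = 0.9025 - (-5.448) = 6.3505.
D >= 0, so the roots are real: z = (-b +/- sqrt(D)) / (2a) = (0.95 +/- 2.52002) / (-2.724).
  z_1 = (0.95 + 2.52002) / (-2.724) = -1.2739,   |z_1| = 1.2739.
  z_2 = (0.95 - 2.52002) / (-2.724) = 0.5764,   |z_2| = 0.5764.
Moduli of all roots: 1.2739, 0.5764.
All moduli strictly greater than 1? No.
Verdict: Not invertible.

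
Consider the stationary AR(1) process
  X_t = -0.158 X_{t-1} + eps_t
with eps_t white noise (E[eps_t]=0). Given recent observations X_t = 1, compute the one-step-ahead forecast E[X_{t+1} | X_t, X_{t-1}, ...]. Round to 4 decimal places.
E[X_{t+1} \mid \mathcal F_t] = -0.1580

For an AR(p) model X_t = c + sum_i phi_i X_{t-i} + eps_t, the
one-step-ahead conditional mean is
  E[X_{t+1} | X_t, ...] = c + sum_i phi_i X_{t+1-i}.
Substitute known values:
  E[X_{t+1} | ...] = (-0.158) * (1)
                   = -0.1580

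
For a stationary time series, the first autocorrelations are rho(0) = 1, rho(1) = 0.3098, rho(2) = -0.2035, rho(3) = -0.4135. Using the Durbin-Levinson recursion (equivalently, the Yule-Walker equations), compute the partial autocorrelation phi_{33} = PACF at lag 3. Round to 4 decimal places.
\phi_{33} = -0.2820

The PACF at lag k is phi_{kk}, the last component of the solution
to the Yule-Walker system G_k phi = r_k where
  (G_k)_{ij} = rho(|i - j|), (r_k)_i = rho(i), i,j = 1..k.
Equivalently, Durbin-Levinson gives phi_{kk} iteratively:
  phi_{11} = rho(1)
  phi_{kk} = [rho(k) - sum_{j=1..k-1} phi_{k-1,j} rho(k-j)]
            / [1 - sum_{j=1..k-1} phi_{k-1,j} rho(j)],
  phi_{k,j} = phi_{k-1,j} - phi_{kk} phi_{k-1,k-j},  j = 1..k-1.
Step k = 1:
  phi_11 = rho(1) = 0.3098.
Step k = 2:
  phi_22 = [rho(2) - phi_11 rho(1)] / [1 - phi_11 rho(1)] = [-0.2035 - (0.3098)(0.3098)] / [1 - (0.3098)(0.3098)]
         = -0.29947604 / 0.90402396 = -0.33127.
  Update: phi_21 = phi_11 - phi_22 phi_11 = 0.3098 - (-0.33127)(0.3098) = 0.412427.
Step k = 3:
  phi_33 = [rho(3) - phi_21 rho(2) - phi_22 rho(1)] / [1 - phi_21 rho(1) - phi_22 rho(2)]
    numerator   = -0.4135 - (0.412427)(-0.2035) - (-0.33127)(0.3098) = -0.22694356
    denominator = 1 - (0.412427)(0.3098) - (-0.33127)(-0.2035) = 0.80481652
  phi_33 = -0.22694356 / 0.80481652 = -0.282.
Therefore phi_{33} = -0.2820.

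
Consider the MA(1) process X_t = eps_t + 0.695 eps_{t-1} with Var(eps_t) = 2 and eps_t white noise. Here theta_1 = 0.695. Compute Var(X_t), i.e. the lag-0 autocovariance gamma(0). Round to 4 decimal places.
\gamma(0) = 2.9661

For an MA(q) process X_t = eps_t + sum_i theta_i eps_{t-i} with
Var(eps_t) = sigma^2, the variance is
  gamma(0) = sigma^2 * (1 + sum_i theta_i^2).
  sum_i theta_i^2 = (0.695)^2 = 0.483025.
  gamma(0) = 2 * (1 + 0.483025) = 2 * 1.483025 = 2.96605, which rounds to 2.9661.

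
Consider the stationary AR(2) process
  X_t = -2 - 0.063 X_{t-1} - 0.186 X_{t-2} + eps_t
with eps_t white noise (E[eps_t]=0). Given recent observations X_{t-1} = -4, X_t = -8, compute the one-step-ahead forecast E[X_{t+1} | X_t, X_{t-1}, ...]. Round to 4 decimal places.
E[X_{t+1} \mid \mathcal F_t] = -0.7520

For an AR(p) model X_t = c + sum_i phi_i X_{t-i} + eps_t, the
one-step-ahead conditional mean is
  E[X_{t+1} | X_t, ...] = c + sum_i phi_i X_{t+1-i}.
Substitute known values:
  E[X_{t+1} | ...] = -2 + (-0.063) * (-8) + (-0.186) * (-4)
                   = -0.7520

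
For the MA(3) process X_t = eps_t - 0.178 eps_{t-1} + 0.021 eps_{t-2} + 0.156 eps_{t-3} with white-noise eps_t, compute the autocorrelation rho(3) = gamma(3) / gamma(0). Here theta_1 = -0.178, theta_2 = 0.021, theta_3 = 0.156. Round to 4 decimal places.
\rho(3) = 0.1477

For an MA(q) process with theta_0 = 1, the autocovariance is
  gamma(k) = sigma^2 * sum_{i=0..q-k} theta_i * theta_{i+k},
and rho(k) = gamma(k) / gamma(0). Sigma^2 cancels.
  numerator   = (1)*(0.156) = 0.156.
  denominator = (1)^2 + (-0.178)^2 + (0.021)^2 + (0.156)^2 = 1.056461.
  rho(3) = 0.156 / 1.056461 = 0.1477.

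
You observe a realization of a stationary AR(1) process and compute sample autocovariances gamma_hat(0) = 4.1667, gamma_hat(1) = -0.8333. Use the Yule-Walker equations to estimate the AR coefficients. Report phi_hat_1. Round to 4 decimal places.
\hat\phi_{1} = -0.2000

The Yule-Walker equations for an AR(p) process read, in matrix form,
  Gamma_p phi = r_p,   with   (Gamma_p)_{ij} = gamma(|i - j|),
                       (r_p)_i = gamma(i),   i,j = 1..p.
Substitute the sample gammas (Toeplitz matrix and right-hand side of size 1):
  Gamma_p = [[4.1667]]
  r_p     = [-0.8333]
With p = 1 this is the single equation gamma(0) phi_1 = gamma(1):
  phi_hat_1 = gamma(1) / gamma(0) = -0.8333 / 4.1667 = -0.2000.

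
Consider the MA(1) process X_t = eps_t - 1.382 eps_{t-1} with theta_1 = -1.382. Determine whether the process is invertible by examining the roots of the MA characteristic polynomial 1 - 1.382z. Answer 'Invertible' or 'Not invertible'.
\text{Not invertible}

The MA(q) characteristic polynomial is P(z) = 1 - 1.382z.
Invertibility requires all roots to lie outside the unit circle, i.e. |z| > 1 for every root.
This is linear in z: 1 + (-1.382) z = 0  =>  z = -1/(-1.382) = 0.723589,  |z| = 0.723589.
Moduli of all roots: 0.7236.
All moduli strictly greater than 1? No.
Verdict: Not invertible.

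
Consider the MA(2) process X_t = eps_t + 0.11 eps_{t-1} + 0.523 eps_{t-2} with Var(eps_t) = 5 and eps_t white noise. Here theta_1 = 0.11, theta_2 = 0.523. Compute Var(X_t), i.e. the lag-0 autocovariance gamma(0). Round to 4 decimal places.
\gamma(0) = 6.4281

For an MA(q) process X_t = eps_t + sum_i theta_i eps_{t-i} with
Var(eps_t) = sigma^2, the variance is
  gamma(0) = sigma^2 * (1 + sum_i theta_i^2).
  sum_i theta_i^2 = (0.11)^2 + (0.523)^2 = 0.0121 + 0.273529 = 0.285629.
  gamma(0) = 5 * (1 + 0.285629) = 5 * 1.285629 = 6.428145, which rounds to 6.4281.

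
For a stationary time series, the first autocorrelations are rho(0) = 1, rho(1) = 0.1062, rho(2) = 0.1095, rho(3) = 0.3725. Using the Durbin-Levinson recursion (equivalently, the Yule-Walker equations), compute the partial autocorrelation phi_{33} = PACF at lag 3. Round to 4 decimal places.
\phi_{33} = 0.3590

The PACF at lag k is phi_{kk}, the last component of the solution
to the Yule-Walker system G_k phi = r_k where
  (G_k)_{ij} = rho(|i - j|), (r_k)_i = rho(i), i,j = 1..k.
Equivalently, Durbin-Levinson gives phi_{kk} iteratively:
  phi_{11} = rho(1)
  phi_{kk} = [rho(k) - sum_{j=1..k-1} phi_{k-1,j} rho(k-j)]
            / [1 - sum_{j=1..k-1} phi_{k-1,j} rho(j)],
  phi_{k,j} = phi_{k-1,j} - phi_{kk} phi_{k-1,k-j},  j = 1..k-1.
Step k = 1:
  phi_11 = rho(1) = 0.1062.
Step k = 2:
  phi_22 = [rho(2) - phi_11 rho(1)] / [1 - phi_11 rho(1)] = [0.1095 - (0.1062)(0.1062)] / [1 - (0.1062)(0.1062)]
         = 0.09822156 / 0.98872156 = 0.099342.
  Update: phi_21 = phi_11 - phi_22 phi_11 = 0.1062 - (0.099342)(0.1062) = 0.09565.
Step k = 3:
  phi_33 = [rho(3) - phi_21 rho(2) - phi_22 rho(1)] / [1 - phi_21 rho(1) - phi_22 rho(2)]
    numerator   = 0.3725 - (0.09565)(0.1095) - (0.099342)(0.1062) = 0.35147622
    denominator = 1 - (0.09565)(0.1062) - (0.099342)(0.1095) = 0.97896404
  phi_33 = 0.35147622 / 0.97896404 = 0.359.
Therefore phi_{33} = 0.3590.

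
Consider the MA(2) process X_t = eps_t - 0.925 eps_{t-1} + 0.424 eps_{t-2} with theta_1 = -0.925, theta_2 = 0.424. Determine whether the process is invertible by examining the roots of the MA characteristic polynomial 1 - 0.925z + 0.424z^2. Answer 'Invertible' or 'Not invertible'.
\text{Invertible}

The MA(q) characteristic polynomial is P(z) = 1 - 0.925z + 0.424z^2.
Invertibility requires all roots to lie outside the unit circle, i.e. |z| > 1 for every root.
Set 1 + (-0.925) z + (0.424) z^2 = 0, i.e. a z^2 + b z + c = 0 with a = 0.424, b = -0.925, c = 1.
Discriminant D = b^2 - 4ac = (-0.925)^2 - 4*(0.424)*1 = 0.855625 - (1.696) = -0.840375.
D < 0, so the roots are the complex-conjugate pair z = (-b +/- i sqrt(-D)) / (2a) = 1.0908 +/- 1.081i.
For a conjugate pair |z|^2 = z * conj(z) = (product of roots) = c/a = 1/(0.424) = 2.358491, so |z| = sqrt(2.358491) = 1.5357 for both roots.
Moduli of all roots: 1.5357, 1.5357.
All moduli strictly greater than 1? Yes.
Verdict: Invertible.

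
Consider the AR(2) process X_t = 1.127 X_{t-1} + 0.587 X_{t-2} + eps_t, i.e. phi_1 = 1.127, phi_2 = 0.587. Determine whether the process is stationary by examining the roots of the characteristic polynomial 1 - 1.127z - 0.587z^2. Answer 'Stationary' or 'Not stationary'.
\text{Not stationary}

The AR(p) characteristic polynomial is P(z) = 1 - 1.127z - 0.587z^2.
Stationarity requires all roots to lie outside the unit circle, i.e. |z| > 1 for every root.
Set 1 + (-1.127) z + (-0.587) z^2 = 0, i.e. a z^2 + b z + c = 0 with a = -0.587, b = -1.127, c = 1.
Discriminant D = b^2 - 4ac = (-1.127)^2 - 4*(-0.587)*1 = 1.270129 - (-2.348) = 3.618129.
D >= 0, so the roots are real: z = (-b +/- sqrt(D)) / (2a) = (1.127 +/- 1.902138) / (-1.174).
  z_1 = (1.127 + 1.902138) / (-1.174) = -2.5802,   |z_1| = 2.5802.
  z_2 = (1.127 - 1.902138) / (-1.174) = 0.6603,   |z_2| = 0.6603.
Moduli of all roots: 2.5802, 0.6603.
All moduli strictly greater than 1? No.
Verdict: Not stationary.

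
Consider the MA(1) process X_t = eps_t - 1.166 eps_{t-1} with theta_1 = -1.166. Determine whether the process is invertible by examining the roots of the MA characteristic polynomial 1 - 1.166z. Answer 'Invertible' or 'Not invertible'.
\text{Not invertible}

The MA(q) characteristic polynomial is P(z) = 1 - 1.166z.
Invertibility requires all roots to lie outside the unit circle, i.e. |z| > 1 for every root.
This is linear in z: 1 + (-1.166) z = 0  =>  z = -1/(-1.166) = 0.857633,  |z| = 0.857633.
Moduli of all roots: 0.8576.
All moduli strictly greater than 1? No.
Verdict: Not invertible.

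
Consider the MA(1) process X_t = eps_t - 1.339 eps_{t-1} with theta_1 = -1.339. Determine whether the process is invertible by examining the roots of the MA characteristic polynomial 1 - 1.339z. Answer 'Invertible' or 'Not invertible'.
\text{Not invertible}

The MA(q) characteristic polynomial is P(z) = 1 - 1.339z.
Invertibility requires all roots to lie outside the unit circle, i.e. |z| > 1 for every root.
This is linear in z: 1 + (-1.339) z = 0  =>  z = -1/(-1.339) = 0.746826,  |z| = 0.746826.
Moduli of all roots: 0.7468.
All moduli strictly greater than 1? No.
Verdict: Not invertible.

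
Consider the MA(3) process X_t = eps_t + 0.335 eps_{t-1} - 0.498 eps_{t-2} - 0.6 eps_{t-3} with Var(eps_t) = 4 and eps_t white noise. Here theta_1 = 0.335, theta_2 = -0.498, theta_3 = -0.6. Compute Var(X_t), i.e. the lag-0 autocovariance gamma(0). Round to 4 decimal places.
\gamma(0) = 6.8809

For an MA(q) process X_t = eps_t + sum_i theta_i eps_{t-i} with
Var(eps_t) = sigma^2, the variance is
  gamma(0) = sigma^2 * (1 + sum_i theta_i^2).
  sum_i theta_i^2 = (0.335)^2 + (-0.498)^2 + (-0.6)^2 = 0.112225 + 0.248004 + 0.36 = 0.720229.
  gamma(0) = 4 * (1 + 0.720229) = 4 * 1.720229 = 6.880916, which rounds to 6.8809.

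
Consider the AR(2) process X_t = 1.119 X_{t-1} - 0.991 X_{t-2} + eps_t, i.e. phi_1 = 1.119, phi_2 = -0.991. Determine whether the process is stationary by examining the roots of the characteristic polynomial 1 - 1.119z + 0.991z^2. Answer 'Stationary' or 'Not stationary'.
\text{Stationary}

The AR(p) characteristic polynomial is P(z) = 1 - 1.119z + 0.991z^2.
Stationarity requires all roots to lie outside the unit circle, i.e. |z| > 1 for every root.
Set 1 + (-1.119) z + (0.991) z^2 = 0, i.e. a z^2 + b z + c = 0 with a = 0.991, b = -1.119, c = 1.
Discriminant D = b^2 - 4ac = (-1.119)^2 - 4*(0.991)*1 = 1.252161 - (3.964) = -2.711839.
D < 0, so the roots are the complex-conjugate pair z = (-b +/- i sqrt(-D)) / (2a) = 0.5646 +/- 0.8309i.
For a conjugate pair |z|^2 = z * conj(z) = (product of roots) = c/a = 1/(0.991) = 1.009082, so |z| = sqrt(1.009082) = 1.0045 for both roots.
Moduli of all roots: 1.0045, 1.0045.
All moduli strictly greater than 1? Yes.
Verdict: Stationary.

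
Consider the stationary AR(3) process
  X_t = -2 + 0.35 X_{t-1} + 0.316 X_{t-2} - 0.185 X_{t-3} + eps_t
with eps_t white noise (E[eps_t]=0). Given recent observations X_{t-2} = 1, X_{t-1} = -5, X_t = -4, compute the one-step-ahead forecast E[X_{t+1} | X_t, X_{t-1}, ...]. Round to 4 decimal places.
E[X_{t+1} \mid \mathcal F_t] = -5.1650

For an AR(p) model X_t = c + sum_i phi_i X_{t-i} + eps_t, the
one-step-ahead conditional mean is
  E[X_{t+1} | X_t, ...] = c + sum_i phi_i X_{t+1-i}.
Substitute known values:
  E[X_{t+1} | ...] = -2 + (0.35) * (-4) + (0.316) * (-5) + (-0.185) * (1)
                   = -5.1650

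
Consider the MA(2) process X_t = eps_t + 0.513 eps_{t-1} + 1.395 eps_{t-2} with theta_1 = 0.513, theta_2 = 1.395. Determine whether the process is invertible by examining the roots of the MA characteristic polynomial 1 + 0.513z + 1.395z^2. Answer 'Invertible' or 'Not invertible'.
\text{Not invertible}

The MA(q) characteristic polynomial is P(z) = 1 + 0.513z + 1.395z^2.
Invertibility requires all roots to lie outside the unit circle, i.e. |z| > 1 for every root.
Set 1 + (0.513) z + (1.395) z^2 = 0, i.e. a z^2 + b z + c = 0 with a = 1.395, b = 0.513, c = 1.
Discriminant D = b^2 - 4ac = (0.513)^2 - 4*(1.395)*1 = 0.263169 - (5.58) = -5.316831.
D < 0, so the roots are the complex-conjugate pair z = (-b +/- i sqrt(-D)) / (2a) = -0.1839 +/- 0.8265i.
For a conjugate pair |z|^2 = z * conj(z) = (product of roots) = c/a = 1/(1.395) = 0.716846, so |z| = sqrt(0.716846) = 0.8467 for both roots.
Moduli of all roots: 0.8467, 0.8467.
All moduli strictly greater than 1? No.
Verdict: Not invertible.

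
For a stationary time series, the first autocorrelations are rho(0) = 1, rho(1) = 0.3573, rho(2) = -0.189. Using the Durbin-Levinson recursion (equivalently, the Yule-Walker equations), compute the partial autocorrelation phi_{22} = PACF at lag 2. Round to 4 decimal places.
\phi_{22} = -0.3630

The PACF at lag k is phi_{kk}, the last component of the solution
to the Yule-Walker system G_k phi = r_k where
  (G_k)_{ij} = rho(|i - j|), (r_k)_i = rho(i), i,j = 1..k.
Equivalently, Durbin-Levinson gives phi_{kk} iteratively:
  phi_{11} = rho(1)
  phi_{kk} = [rho(k) - sum_{j=1..k-1} phi_{k-1,j} rho(k-j)]
            / [1 - sum_{j=1..k-1} phi_{k-1,j} rho(j)],
  phi_{k,j} = phi_{k-1,j} - phi_{kk} phi_{k-1,k-j},  j = 1..k-1.
Step k = 1:
  phi_11 = rho(1) = 0.3573.
Step k = 2:
  phi_22 = [rho(2) - phi_11 rho(1)] / [1 - phi_11 rho(1)] = [-0.189 - (0.3573)(0.3573)] / [1 - (0.3573)(0.3573)]
         = -0.31666329 / 0.87233671 = -0.363.
Therefore phi_{22} = -0.3630.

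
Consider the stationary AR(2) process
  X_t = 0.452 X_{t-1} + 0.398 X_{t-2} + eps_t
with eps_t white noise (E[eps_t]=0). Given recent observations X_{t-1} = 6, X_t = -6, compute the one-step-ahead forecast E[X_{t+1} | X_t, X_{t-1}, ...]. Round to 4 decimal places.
E[X_{t+1} \mid \mathcal F_t] = -0.3240

For an AR(p) model X_t = c + sum_i phi_i X_{t-i} + eps_t, the
one-step-ahead conditional mean is
  E[X_{t+1} | X_t, ...] = c + sum_i phi_i X_{t+1-i}.
Substitute known values:
  E[X_{t+1} | ...] = (0.452) * (-6) + (0.398) * (6)
                   = -0.3240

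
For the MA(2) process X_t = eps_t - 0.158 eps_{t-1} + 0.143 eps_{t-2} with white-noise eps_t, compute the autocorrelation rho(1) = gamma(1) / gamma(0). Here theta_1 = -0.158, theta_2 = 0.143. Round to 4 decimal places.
\rho(1) = -0.1727

For an MA(q) process with theta_0 = 1, the autocovariance is
  gamma(k) = sigma^2 * sum_{i=0..q-k} theta_i * theta_{i+k},
and rho(k) = gamma(k) / gamma(0). Sigma^2 cancels.
  numerator   = (1)*(-0.158) + (-0.158)*(0.143) = -0.180594.
  denominator = (1)^2 + (-0.158)^2 + (0.143)^2 = 1.045413.
  rho(1) = -0.180594 / 1.045413 = -0.1727.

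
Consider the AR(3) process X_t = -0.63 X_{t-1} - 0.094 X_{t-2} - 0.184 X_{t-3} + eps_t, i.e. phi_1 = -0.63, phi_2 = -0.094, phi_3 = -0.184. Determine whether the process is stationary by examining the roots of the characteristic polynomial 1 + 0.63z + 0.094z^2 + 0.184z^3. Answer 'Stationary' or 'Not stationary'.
\text{Stationary}

The AR(p) characteristic polynomial is P(z) = 1 + 0.63z + 0.094z^2 + 0.184z^3.
Stationarity requires all roots to lie outside the unit circle, i.e. |z| > 1 for every root.
Degree 3: look for a simple real root z0 first, then factor out (1 - z/z0) and solve the remaining quadratic.
Testing z0 = -1.25: P(-1.25) = 1 + (0.63)(-1.25) + (0.094)(-1.25)^2 + (0.184)(-1.25)^3
  = 1 + (-0.7875) + (0.146875) + (-0.359375) = 0.  So z_0 = -1.25 is a root, |z_0| = 1.25.
Divide out the factor (1 + 0.8 z) = (1 - z/z0) (since 1/z0 = -0.8):
  P(z) = (1 + 0.8 z)(1 + (-0.17) z + (0.23) z^2)
  [check: z-coef -0.17 - (-0.8) = 0.63; z^2-coef 0.23 - (-0.8)(-0.17) = 0.094; z^3-coef -(-0.8)(0.23) = 0.184.]
Remaining roots from the quadratic factor 1 + (-0.17) z + (0.23) z^2:
  Set 1 + (-0.17) z + (0.23) z^2 = 0, i.e. a z^2 + b z + c = 0 with a = 0.23, b = -0.17, c = 1.
  Discriminant D = b^2 - 4ac = (-0.17)^2 - 4*(0.23)*1 = 0.0289 - (0.92) = -0.8911.
  D < 0, so the roots are the complex-conjugate pair z = (-b +/- i sqrt(-D)) / (2a) = 0.3696 +/- 2.0521i.
  For a conjugate pair |z|^2 = z * conj(z) = (product of roots) = c/a = 1/(0.23) = 4.347826, so |z| = sqrt(4.347826) = 2.0851 for both roots.
Moduli of all roots: 1.2500, 2.0851, 2.0851.
All moduli strictly greater than 1? Yes.
Verdict: Stationary.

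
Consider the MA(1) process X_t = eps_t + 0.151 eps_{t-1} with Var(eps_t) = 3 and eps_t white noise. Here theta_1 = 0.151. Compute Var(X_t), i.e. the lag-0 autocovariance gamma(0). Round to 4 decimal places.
\gamma(0) = 3.0684

For an MA(q) process X_t = eps_t + sum_i theta_i eps_{t-i} with
Var(eps_t) = sigma^2, the variance is
  gamma(0) = sigma^2 * (1 + sum_i theta_i^2).
  sum_i theta_i^2 = (0.151)^2 = 0.022801.
  gamma(0) = 3 * (1 + 0.022801) = 3 * 1.022801 = 3.068403, which rounds to 3.0684.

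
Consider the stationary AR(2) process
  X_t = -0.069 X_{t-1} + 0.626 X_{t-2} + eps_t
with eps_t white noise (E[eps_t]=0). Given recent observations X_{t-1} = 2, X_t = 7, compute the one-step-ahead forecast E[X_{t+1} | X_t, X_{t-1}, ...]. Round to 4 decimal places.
E[X_{t+1} \mid \mathcal F_t] = 0.7690

For an AR(p) model X_t = c + sum_i phi_i X_{t-i} + eps_t, the
one-step-ahead conditional mean is
  E[X_{t+1} | X_t, ...] = c + sum_i phi_i X_{t+1-i}.
Substitute known values:
  E[X_{t+1} | ...] = (-0.069) * (7) + (0.626) * (2)
                   = 0.7690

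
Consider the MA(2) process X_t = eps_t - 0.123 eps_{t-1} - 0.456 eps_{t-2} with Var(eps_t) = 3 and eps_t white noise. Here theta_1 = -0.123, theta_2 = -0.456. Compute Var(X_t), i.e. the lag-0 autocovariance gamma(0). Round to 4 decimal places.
\gamma(0) = 3.6692

For an MA(q) process X_t = eps_t + sum_i theta_i eps_{t-i} with
Var(eps_t) = sigma^2, the variance is
  gamma(0) = sigma^2 * (1 + sum_i theta_i^2).
  sum_i theta_i^2 = (-0.123)^2 + (-0.456)^2 = 0.015129 + 0.207936 = 0.223065.
  gamma(0) = 3 * (1 + 0.223065) = 3 * 1.223065 = 3.669195, which rounds to 3.6692.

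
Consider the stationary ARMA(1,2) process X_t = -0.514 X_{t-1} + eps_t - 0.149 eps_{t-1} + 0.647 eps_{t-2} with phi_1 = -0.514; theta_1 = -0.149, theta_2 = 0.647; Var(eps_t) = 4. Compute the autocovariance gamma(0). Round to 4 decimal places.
\gamma(0) = 11.0625

Multiply the model equation by X_{t-k} and take expectations. With theta_0 = psi_0 = 1 and psi_j the MA(infinity) weights, this gives
  gamma(k) - sum_i phi_i gamma(k-i) = c_k,
  c_k = sigma^2 * sum_{j=k..q} theta_j psi_{j-k}   (c_k = 0 for k > q),
using gamma(-m) = gamma(m).
psi-weights needed (psi_j = theta_j + sum_i phi_i psi_{j-i}):
  psi_1 = theta_1 + phi_1 = -0.149 + (-0.514) = -0.663
  psi_2 = theta_2 + phi_1 psi_1 = 0.647 + (-0.514)(-0.663) = 0.987782
Right-hand sides:
  c_0 = sigma^2 (1 + theta_1 psi_1 + theta_2 psi_2) = 4 * (1 + (-0.149)(-0.663) + (0.647)(0.987782)) = 4 * 1.737882 = 6.951528
  c_1 = sigma^2 (theta_1 + theta_2 psi_1) = 4 * (-0.149 + (0.647)(-0.663)) = -2.311844
  c_2 = sigma^2 theta_2 = 4 * (0.647) = 2.588
Equations for k = 0 and k = 1 (AR order 1):
  gamma(0) = phi_1 gamma(1) + c_0
  gamma(1) = phi_1 gamma(0) + c_1
Substituting the second into the first: gamma(0) (1 - phi_1^2) = c_0 + phi_1 c_1, so
  gamma(0) = (c_0 + phi_1 c_1) / (1 - phi_1^2) = (6.951528 + (-0.514)(-2.311844)) / (1 - (-0.514)^2) = 8.139816 / 0.735804 = 11.062478.
Therefore gamma(0) = 11.0625 (to 4 decimal places).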